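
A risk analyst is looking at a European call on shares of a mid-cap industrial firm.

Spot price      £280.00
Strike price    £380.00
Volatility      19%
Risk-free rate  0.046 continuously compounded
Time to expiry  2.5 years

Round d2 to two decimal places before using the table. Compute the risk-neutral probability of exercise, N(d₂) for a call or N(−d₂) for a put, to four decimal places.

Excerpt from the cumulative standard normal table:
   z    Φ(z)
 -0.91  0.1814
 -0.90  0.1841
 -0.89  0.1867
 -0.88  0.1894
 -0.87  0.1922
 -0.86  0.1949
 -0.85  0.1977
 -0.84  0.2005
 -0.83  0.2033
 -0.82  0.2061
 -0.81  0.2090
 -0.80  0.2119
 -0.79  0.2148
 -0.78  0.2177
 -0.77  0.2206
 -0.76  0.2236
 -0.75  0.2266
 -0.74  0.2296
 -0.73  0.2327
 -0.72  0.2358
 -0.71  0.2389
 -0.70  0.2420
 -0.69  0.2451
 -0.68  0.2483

T = 2.5;  σ√T = 0.3004
d₁ = [ln(280/380) + (0.046 + 0.19²/2)·2.5] / 0.3004 = [-0.3054 + 0.1601] / 0.3004 = -0.4835 which rounds to -0.48
d₂ = d₁ − σ√T = -0.4835 − 0.3004 = -0.7839 which rounds to -0.78
Risk-neutral Pr[S_T > K] = N(d₂) = N(-0.78) = 0.2177

0.2177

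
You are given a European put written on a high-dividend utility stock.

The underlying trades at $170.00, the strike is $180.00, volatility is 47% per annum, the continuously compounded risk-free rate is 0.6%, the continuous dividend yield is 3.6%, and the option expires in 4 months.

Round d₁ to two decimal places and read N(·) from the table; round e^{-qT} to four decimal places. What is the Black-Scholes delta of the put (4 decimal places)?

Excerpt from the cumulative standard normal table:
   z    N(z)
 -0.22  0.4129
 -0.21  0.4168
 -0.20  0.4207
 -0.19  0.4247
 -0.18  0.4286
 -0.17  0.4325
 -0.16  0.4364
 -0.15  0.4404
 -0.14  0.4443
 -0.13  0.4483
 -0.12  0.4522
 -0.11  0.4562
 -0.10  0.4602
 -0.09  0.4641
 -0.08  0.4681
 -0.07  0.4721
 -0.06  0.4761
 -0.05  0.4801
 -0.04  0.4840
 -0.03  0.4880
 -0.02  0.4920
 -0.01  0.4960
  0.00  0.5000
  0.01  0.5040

-0.5373

σ√T = 0.47·√0.3333 = 0.2714
d₁ = [ln(170/180) + (0.006 − 0.036 + 0.47²/2)·0.3333] / 0.2714 = [-0.0572 + 0.0268] / 0.2714 = -0.1118 ≈ -0.11
N(d₁) = N(-0.11) = 0.4562
Δ_put = exp(−qT)·(N(d₁) − 1) = 0.9881·(0.4562 − 1) = -0.5373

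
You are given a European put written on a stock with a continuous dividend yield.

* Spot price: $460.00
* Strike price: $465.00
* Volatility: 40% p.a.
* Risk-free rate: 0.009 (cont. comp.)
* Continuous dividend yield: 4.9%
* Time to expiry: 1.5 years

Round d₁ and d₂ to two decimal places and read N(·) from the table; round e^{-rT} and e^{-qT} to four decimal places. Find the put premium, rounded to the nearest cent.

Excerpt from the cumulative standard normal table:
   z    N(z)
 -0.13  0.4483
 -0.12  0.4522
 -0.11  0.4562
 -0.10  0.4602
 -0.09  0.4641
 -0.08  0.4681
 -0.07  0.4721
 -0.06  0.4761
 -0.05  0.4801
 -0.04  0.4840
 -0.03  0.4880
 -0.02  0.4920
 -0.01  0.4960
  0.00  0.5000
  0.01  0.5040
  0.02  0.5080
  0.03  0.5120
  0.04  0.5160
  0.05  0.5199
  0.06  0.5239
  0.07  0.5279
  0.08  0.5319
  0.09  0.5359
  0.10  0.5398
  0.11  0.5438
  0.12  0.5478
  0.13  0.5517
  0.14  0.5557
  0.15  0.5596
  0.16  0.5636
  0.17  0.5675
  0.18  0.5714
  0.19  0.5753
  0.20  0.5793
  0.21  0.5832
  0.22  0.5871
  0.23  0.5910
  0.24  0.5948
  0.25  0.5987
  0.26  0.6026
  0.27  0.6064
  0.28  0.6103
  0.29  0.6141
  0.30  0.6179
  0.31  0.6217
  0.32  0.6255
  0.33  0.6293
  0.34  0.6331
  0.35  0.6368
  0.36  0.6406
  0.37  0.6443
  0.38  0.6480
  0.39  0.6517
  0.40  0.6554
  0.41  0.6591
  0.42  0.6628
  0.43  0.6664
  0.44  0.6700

$102.30

σ√T = 0.4 × 1.2247 = 0.4899
d₁ = [ln(460/465) + (0.009 − 0.049 + 0.4²/2)·1.5] / 0.4899 = [-0.0108 + 0.0600] / 0.4899 = 0.1004 which rounds to 0.10
d₂ = d₁ − σ√T = 0.1004 − 0.4899 = -0.3895 which rounds to -0.39
exp(−qT) = exp(−0.049·1.5) = 0.9291;  exp(−rT) = exp(−0.009·1.5) = 0.9866
N(−d₂) = N(0.39) = 0.6517;  N(−d₁) = N(-0.10) = 0.4602
P = 465·0.9866·0.6517 − 460·0.9291·0.4602 = 298.9798 − 196.6830 = 102.2967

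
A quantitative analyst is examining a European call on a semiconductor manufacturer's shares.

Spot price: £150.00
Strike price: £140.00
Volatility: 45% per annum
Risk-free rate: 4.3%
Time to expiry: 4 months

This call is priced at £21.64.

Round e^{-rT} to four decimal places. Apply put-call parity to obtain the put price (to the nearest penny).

£9.65

exp(−rT) = exp(−0.043·0.3333) = 0.9858
Put-call parity: C − P = S − K·e^(−rT) = 150 − 140·0.9858 = 150 − 138.0120 = 11.9880
P = C − (C − P) = 21.64 − (11.9880) = 9.6520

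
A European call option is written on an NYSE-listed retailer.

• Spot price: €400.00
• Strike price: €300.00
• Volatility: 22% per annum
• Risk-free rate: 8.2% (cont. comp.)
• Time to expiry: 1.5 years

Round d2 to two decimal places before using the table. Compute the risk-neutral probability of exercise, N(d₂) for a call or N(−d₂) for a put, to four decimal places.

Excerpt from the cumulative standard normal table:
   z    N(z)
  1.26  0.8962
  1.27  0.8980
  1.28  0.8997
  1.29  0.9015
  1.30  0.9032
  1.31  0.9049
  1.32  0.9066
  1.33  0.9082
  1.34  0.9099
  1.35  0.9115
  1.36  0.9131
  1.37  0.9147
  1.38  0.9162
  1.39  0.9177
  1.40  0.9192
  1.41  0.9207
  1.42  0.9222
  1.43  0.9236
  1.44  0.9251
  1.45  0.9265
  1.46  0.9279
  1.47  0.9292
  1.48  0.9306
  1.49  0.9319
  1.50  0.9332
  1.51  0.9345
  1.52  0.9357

T = 1.5;  σ√T = 0.2694
d₁ = [ln(400/300) + (0.082 + 0.22²/2)·1.5] / 0.2694 = [0.2877 + 0.1593] / 0.2694 = 1.6589 → 1.66
d₂ = d₁ − σ√T = 1.6589 − 0.2694 = 1.3895 → 1.39
Risk-neutral Pr[S_T > K] = N(d₂) = N(1.39) = 0.9177

0.9177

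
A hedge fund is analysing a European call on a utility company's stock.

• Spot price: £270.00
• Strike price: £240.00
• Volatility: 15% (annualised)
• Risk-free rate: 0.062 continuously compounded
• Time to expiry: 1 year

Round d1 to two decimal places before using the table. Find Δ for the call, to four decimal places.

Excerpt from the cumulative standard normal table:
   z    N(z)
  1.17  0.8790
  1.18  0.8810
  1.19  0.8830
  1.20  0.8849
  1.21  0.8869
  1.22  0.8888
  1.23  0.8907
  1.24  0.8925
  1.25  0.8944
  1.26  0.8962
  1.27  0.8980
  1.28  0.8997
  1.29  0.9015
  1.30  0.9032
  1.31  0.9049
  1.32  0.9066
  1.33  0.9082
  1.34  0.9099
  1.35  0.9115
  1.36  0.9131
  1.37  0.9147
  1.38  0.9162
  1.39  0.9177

T = 1;  σ√T = 0.1500
d₁ = [ln(270/240) + (0.062 + 0.15²/2)·1] / 0.1500 = [0.1178 + 0.0732] / 0.1500 = 1.2736 ⇒ 1.27
N(d₁) = N(1.27) = 0.8980
Δ_call = N(d₁) = 0.8980

0.8980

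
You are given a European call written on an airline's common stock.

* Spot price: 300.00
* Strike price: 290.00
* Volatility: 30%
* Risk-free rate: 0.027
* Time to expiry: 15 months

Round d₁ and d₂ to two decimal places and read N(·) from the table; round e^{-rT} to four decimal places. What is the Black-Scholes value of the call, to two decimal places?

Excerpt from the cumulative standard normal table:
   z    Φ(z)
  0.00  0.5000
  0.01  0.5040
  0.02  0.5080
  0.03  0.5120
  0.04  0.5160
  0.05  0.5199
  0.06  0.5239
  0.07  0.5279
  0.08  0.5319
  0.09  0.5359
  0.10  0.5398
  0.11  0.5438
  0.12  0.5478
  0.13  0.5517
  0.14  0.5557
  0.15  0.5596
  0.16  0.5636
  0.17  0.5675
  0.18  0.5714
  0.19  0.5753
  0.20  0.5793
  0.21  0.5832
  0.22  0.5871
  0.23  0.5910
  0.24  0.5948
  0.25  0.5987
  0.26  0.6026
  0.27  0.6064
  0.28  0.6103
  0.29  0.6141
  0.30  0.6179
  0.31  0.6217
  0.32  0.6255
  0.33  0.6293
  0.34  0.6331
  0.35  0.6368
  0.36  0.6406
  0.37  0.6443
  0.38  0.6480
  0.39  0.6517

49.74

σ√T = 0.3 × 1.1180 = 0.3354
ln(S/K) + (r + σ²/2)T = ln(300/290) + (0.027 + 0.3²/2)·1.25 = 0.0339 + 0.0900 = 0.1239
d₁ = 0.1239 / 0.3354 = 0.3694 → 0.37
d₂ = d₁ − σ√T = 0.3694 − 0.3354 = 0.0340 → 0.03
exp(−rT) = exp(−0.027·1.25) = 0.9668
C = 300·N(0.37) − 290·0.9668·N(0.03) = 300·0.6443 − 290·0.9668·0.5120 = 193.2900 − 143.5505 = 49.7395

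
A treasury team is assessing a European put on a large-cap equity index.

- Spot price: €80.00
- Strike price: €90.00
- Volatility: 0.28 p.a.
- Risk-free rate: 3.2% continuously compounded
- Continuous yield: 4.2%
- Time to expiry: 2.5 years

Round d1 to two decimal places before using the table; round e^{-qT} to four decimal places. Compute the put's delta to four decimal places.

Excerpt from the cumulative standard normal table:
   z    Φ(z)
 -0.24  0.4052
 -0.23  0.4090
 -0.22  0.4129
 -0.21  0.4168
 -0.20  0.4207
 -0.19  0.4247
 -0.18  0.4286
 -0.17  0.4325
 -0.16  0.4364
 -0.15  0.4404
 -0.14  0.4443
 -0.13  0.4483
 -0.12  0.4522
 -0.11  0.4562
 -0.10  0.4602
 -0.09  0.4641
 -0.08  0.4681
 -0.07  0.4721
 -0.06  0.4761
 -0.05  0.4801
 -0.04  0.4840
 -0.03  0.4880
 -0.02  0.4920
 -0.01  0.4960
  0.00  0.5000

T = 2.5;  σ√T = 0.4427
d₁ = [ln(80/90) + (0.032 − 0.042 + 0.28²/2)·2.5] / 0.4427 = [-0.1178 + 0.0730] / 0.4427 = -0.1012 which rounds to -0.10
N(d₁) = N(-0.10) = 0.4602
Δ_put = e^(−qT)·(N(d₁) − 1) = 0.9003·(0.4602 − 1) = -0.4860

-0.4860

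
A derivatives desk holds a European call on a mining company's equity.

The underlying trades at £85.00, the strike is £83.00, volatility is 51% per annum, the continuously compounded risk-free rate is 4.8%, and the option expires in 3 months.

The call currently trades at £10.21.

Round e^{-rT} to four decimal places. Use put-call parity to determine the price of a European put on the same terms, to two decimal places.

e^(−rT) = e^(−0.048·0.25) = 0.9881
Put-call parity: C − P = S − K·e^(−rT) = 85 − 83·0.9881 = 85 − 82.0123 = 2.9877
P = C − (C − P) = 10.21 − (2.9877) = 7.2223

£7.22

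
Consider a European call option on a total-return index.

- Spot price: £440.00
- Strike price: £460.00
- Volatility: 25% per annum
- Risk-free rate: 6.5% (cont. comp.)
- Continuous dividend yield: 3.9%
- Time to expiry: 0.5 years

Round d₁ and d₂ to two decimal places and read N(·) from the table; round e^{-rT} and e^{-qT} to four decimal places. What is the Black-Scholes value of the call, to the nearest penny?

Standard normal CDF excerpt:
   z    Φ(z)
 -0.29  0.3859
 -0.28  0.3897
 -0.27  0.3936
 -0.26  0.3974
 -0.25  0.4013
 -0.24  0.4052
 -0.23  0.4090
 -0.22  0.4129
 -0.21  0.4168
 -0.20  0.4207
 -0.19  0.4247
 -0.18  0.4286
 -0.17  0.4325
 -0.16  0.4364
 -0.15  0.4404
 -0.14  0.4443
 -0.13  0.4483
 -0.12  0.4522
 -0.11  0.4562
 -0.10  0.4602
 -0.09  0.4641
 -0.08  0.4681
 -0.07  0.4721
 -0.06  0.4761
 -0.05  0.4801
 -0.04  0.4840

£25.00

σ√T = 0.25·√0.5 = 0.1768
d₁ = [ln(440/460) + (0.065 − 0.039 + 0.25²/2)·0.5] / 0.1768 = [-0.0445 + 0.0286] / 0.1768 = -0.0895 ⇒ -0.09
d₂ = d₁ − σ√T = -0.0895 − 0.1768 = -0.2663 ⇒ -0.27
e^(−qT) = e^(−0.039·0.5) = 0.9807;  e^(−rT) = e^(−0.065·0.5) = 0.9680
N(d₁) = N(-0.09) = 0.4641;  N(d₂) = N(-0.27) = 0.3936
C = 440·0.9807·0.4641 − 460·0.9680·0.3936 = 200.2629 − 175.2622 = 25.0007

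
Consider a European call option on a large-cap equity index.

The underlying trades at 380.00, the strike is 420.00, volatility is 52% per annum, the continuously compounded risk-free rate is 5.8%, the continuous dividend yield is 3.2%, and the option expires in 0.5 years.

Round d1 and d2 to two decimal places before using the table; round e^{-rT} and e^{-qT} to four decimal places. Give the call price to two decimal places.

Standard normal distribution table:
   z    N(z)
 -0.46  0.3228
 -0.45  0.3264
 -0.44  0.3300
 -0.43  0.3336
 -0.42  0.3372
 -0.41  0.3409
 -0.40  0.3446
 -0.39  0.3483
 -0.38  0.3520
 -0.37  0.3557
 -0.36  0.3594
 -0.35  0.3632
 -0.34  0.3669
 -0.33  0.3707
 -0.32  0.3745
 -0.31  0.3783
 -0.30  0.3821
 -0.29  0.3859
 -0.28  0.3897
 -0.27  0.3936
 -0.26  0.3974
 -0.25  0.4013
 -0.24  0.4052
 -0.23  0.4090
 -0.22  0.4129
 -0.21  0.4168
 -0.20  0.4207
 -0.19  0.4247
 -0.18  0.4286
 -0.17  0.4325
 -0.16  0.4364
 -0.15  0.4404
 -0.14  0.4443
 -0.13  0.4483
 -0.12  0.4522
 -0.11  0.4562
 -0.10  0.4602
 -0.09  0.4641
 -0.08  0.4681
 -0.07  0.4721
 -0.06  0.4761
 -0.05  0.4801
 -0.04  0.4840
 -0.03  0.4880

σ√T = 0.52 × 0.7071 = 0.3677
d₁ = [ln(380/420) + (0.058 − 0.032 + 0.52²/2)·0.5] / 0.3677 = [-0.1001 + 0.0806] / 0.3677 = -0.0530 → -0.05
d₂ = d₁ − σ√T = -0.0530 − 0.3677 = -0.4207 → -0.42
exp(−qT) = exp(−0.032·0.5) = 0.9841;  exp(−rT) = exp(−0.058·0.5) = 0.9714
N(d₁) = N(-0.05) = 0.4801;  N(d₂) = N(-0.42) = 0.3372
C = 380·0.9841·0.4801 − 420·0.9714·0.3372 = 179.5372 − 137.5736 = 41.9637

41.96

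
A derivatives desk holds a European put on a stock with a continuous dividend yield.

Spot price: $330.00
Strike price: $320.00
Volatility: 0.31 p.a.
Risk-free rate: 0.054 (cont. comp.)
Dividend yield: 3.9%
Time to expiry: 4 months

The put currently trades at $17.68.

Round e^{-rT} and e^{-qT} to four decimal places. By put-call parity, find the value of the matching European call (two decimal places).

e^(−qT) = e^(−0.039·0.3333) = 0.9871;  e^(−rT) = e^(−0.054·0.3333) = 0.9822
Put-call parity: C − P = S·e^(−qT) − K·e^(−rT) = 330·0.9871 − 320·0.9822 = 325.7430 − 314.3040 = 11.4390
C = P + (C − P) = 17.68 + (11.4390) = 29.1190

$29.12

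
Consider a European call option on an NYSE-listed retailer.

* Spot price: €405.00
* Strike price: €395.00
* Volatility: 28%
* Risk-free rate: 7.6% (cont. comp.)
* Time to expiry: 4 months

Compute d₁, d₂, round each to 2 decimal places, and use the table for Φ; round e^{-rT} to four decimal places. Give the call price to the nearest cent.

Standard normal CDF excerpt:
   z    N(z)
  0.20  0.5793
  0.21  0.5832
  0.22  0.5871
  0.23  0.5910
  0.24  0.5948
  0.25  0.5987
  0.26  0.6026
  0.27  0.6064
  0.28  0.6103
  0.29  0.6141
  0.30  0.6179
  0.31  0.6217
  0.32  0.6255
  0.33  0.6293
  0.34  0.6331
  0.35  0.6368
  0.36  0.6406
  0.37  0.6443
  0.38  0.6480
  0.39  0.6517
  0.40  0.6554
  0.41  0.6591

T = 0.3333;  σ√T = 0.1617
d₁ = [ln(405/395) + (0.076 + 0.28²/2)·0.3333] / 0.1617 = [0.0250 + 0.0384] / 0.1617 = 0.3922 → 0.39
d₂ = d₁ − σ√T = 0.3922 − 0.1617 = 0.2305 → 0.23
e^(−rT) = e^(−0.076·0.3333) = 0.9750
N(d₁) = N(0.39) = 0.6517;  N(d₂) = N(0.23) = 0.5910
C = 405·0.6517 − 395·0.9750·0.5910 = 263.9385 − 227.6089 = 36.3296

€36.33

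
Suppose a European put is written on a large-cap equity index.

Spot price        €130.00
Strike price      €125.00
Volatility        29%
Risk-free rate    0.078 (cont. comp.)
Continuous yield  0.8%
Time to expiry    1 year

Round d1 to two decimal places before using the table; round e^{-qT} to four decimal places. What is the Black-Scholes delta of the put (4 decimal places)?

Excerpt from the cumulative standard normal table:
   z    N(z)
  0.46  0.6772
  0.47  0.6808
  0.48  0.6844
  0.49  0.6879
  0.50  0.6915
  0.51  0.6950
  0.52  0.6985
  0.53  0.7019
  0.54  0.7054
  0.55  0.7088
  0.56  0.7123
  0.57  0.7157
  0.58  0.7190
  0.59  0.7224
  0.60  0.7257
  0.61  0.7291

σ√T = 0.29·√1 = 0.2900
ln(S/K) + (r − q + σ²/2)T = ln(130/125) + (0.078 − 0.008 + 0.29²/2)·1 = 0.0392 + 0.1121 = 0.1513
d₁ = 0.1513 / 0.2900 = 0.5216 ≈ 0.52
N(d₁) = N(0.52) = 0.6985
Δ_put = exp(−qT)·(N(d₁) − 1) = 0.9920·(0.6985 − 1) = -0.2991

-0.2991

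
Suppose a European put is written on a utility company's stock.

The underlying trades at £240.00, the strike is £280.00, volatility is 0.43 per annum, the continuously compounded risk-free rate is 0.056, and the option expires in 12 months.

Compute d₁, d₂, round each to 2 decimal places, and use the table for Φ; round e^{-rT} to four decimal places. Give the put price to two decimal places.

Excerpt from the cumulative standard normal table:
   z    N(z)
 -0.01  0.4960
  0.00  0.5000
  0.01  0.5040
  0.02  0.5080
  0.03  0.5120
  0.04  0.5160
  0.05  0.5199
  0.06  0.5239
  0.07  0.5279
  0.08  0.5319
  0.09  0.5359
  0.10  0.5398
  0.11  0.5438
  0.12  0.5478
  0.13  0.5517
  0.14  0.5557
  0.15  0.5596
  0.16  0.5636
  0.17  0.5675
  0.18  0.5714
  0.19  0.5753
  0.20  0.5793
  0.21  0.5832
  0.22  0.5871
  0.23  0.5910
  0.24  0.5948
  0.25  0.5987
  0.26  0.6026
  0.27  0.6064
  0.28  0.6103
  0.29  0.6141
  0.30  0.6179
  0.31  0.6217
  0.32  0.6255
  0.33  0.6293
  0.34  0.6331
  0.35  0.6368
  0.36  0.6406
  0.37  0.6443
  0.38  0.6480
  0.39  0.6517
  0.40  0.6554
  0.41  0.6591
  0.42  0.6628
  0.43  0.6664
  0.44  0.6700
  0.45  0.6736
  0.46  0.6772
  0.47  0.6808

σ√T = 0.43·√1 = 0.4300
d₁ = [ln(240/280) + (0.056 + 0.43²/2)·1] / 0.4300 = [-0.1542 + 0.1484] / 0.4300 = -0.0133 ≈ -0.01
d₂ = d₁ − σ√T = -0.0133 − 0.4300 = -0.4433 ≈ -0.44
e^(−rT) = e^(−0.056·1) = 0.9455
P = 280·0.9455·N(0.44) − 240·N(0.01) = 280·0.9455·0.6700 − 240·0.5040 = 177.3758 − 120.9600 = 56.4158

£56.42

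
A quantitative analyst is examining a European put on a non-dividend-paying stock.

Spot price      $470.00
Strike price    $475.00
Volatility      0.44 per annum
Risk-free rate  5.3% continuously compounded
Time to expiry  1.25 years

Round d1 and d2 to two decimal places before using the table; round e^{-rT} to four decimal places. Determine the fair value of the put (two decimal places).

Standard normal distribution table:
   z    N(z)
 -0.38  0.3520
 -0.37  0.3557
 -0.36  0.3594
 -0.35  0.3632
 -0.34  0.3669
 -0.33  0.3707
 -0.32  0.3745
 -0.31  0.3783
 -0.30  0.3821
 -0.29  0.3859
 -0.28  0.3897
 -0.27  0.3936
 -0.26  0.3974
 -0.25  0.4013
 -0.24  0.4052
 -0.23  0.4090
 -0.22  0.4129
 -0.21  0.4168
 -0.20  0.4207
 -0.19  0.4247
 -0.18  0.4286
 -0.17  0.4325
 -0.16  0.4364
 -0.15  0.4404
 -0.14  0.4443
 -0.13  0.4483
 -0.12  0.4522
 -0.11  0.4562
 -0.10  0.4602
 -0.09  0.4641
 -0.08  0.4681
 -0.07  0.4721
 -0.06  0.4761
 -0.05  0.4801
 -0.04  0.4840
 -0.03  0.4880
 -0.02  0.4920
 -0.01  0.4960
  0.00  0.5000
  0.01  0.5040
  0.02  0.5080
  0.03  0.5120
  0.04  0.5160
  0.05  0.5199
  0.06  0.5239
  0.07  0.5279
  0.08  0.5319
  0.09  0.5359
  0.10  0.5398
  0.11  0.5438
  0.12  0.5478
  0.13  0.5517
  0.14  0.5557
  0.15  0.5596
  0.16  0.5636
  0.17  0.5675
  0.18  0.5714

T = 1.25;  σ√T = 0.4919
d₁ = [ln(470/475) + (0.053 + 0.44²/2)·1.25] / 0.4919 = [-0.0106 + 0.1872] / 0.4919 = 0.3591 ⇒ 0.36
d₂ = d₁ − σ√T = 0.3591 − 0.4919 = -0.1328 ⇒ -0.13
exp(−rT) = exp(−0.053·1.25) = 0.9359
N(−d₂) = N(0.13) = 0.5517;  N(−d₁) = N(-0.36) = 0.3594
P = 475·0.9359·0.5517 − 470·0.3594 = 245.2596 − 168.9180 = 76.3416

$76.34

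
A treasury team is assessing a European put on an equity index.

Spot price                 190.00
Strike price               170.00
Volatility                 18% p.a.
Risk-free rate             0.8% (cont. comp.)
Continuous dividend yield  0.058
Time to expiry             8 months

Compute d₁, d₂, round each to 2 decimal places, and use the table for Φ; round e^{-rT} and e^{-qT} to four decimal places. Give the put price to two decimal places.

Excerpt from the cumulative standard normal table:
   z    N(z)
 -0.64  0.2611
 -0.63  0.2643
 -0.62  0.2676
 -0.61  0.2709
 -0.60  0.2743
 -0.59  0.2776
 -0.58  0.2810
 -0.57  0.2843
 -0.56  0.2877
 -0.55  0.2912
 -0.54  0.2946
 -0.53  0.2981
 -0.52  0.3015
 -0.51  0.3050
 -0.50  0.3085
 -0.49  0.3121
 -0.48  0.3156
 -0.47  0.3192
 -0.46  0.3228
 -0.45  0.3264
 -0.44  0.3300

4.44

σ√T = 0.18 × 0.8165 = 0.1470
ln(S/K) + (r − q + σ²/2)T = ln(190/170) + (0.008 − 0.058 + 0.18²/2)·0.6667 = 0.1112 − 0.0225 = 0.0887
d₁ = 0.0887 / 0.1470 = 0.6035 which rounds to 0.60
d₂ = d₁ − σ√T = 0.6035 − 0.1470 = 0.4565 which rounds to 0.46
exp(−qT) = exp(−0.058·0.6667) = 0.9621;  exp(−rT) = exp(−0.008·0.6667) = 0.9947
N(−d₂) = N(-0.46) = 0.3228;  N(−d₁) = N(-0.60) = 0.2743
P = 170·0.9947·0.3228 − 190·0.9621·0.2743 = 54.5852 − 50.1418 = 4.4434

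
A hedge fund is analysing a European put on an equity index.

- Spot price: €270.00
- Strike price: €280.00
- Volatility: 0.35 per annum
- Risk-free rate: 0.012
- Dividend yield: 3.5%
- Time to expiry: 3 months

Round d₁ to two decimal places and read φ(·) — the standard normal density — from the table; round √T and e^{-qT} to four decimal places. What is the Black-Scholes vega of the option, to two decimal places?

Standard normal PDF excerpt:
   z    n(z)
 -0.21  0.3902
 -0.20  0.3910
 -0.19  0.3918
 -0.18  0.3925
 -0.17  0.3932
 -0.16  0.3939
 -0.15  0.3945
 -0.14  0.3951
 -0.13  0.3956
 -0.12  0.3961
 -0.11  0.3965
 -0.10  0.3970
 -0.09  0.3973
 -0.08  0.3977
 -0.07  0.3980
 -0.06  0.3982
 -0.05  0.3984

T = 0.25;  σ√T = 0.1750
d₁ = [ln(270/280) + (0.012 − 0.035 + 0.35²/2)·0.25] / 0.1750 = [-0.0364 + 0.0096] / 0.1750 = -0.1532 which rounds to -0.15
√T = √0.25 = 0.5000
φ(d₁) = φ(-0.15) = 0.3945
exp(−qT) = exp(−0.035·0.25) = 0.9913
vega = S·exp(−qT)·φ(d₁)·√T = 270·0.9913·0.3945·0.5000 = 52.7942
(Call and put vega coincide under Black-Scholes.)

52.79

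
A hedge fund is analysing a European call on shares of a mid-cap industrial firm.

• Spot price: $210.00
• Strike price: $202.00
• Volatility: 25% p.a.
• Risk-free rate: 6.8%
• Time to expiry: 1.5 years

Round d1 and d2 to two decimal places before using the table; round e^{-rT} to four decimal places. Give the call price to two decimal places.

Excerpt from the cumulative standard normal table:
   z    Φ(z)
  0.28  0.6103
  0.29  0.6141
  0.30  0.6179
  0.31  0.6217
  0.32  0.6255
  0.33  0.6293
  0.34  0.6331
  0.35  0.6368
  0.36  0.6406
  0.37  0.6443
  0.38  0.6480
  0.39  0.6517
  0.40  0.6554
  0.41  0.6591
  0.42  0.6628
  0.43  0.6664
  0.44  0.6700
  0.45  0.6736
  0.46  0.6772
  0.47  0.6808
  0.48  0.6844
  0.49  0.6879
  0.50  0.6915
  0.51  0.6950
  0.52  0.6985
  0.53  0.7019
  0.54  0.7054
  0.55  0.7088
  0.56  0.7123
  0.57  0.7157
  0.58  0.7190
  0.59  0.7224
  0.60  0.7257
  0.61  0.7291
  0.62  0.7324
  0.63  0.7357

$39.71

σ√T = 0.25·√1.5 = 0.3062
d₁ = [ln(210/202) + (0.068 + 0.25²/2)·1.5] / 0.3062 = [0.0388 + 0.1489] / 0.3062 = 0.6131 ⇒ 0.61
d₂ = d₁ − σ√T = 0.6131 − 0.3062 = 0.3069 ⇒ 0.31
e^(−rT) = e^(−0.068·1.5) = 0.9030
C = 210·N(0.61) − 202·0.9030·N(0.31) = 210·0.7291 − 202·0.9030·0.6217 = 153.1110 − 113.4018 = 39.7092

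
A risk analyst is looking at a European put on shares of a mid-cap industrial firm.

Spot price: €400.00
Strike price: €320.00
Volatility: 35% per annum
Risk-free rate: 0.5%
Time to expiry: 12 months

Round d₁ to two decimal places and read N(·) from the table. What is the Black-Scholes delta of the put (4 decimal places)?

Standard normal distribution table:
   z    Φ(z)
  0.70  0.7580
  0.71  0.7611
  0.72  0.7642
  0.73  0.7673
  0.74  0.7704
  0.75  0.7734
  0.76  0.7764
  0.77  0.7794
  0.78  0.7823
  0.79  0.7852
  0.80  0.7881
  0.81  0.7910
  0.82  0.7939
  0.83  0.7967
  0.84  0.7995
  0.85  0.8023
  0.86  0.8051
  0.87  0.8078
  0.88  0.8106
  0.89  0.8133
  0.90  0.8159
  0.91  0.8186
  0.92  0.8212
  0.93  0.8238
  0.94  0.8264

-0.2033

σ√T = 0.35·√1 = 0.3500
ln(S/K) + (r + σ²/2)T = ln(400/320) + (0.005 + 0.35²/2)·1 = 0.2231 + 0.0662 = 0.2894
d₁ = 0.2894 / 0.3500 = 0.8268 → 0.83
N(d₁) = N(0.83) = 0.7967
Δ_put = N(d₁) − 1 = 0.7967 − 1 = -0.2033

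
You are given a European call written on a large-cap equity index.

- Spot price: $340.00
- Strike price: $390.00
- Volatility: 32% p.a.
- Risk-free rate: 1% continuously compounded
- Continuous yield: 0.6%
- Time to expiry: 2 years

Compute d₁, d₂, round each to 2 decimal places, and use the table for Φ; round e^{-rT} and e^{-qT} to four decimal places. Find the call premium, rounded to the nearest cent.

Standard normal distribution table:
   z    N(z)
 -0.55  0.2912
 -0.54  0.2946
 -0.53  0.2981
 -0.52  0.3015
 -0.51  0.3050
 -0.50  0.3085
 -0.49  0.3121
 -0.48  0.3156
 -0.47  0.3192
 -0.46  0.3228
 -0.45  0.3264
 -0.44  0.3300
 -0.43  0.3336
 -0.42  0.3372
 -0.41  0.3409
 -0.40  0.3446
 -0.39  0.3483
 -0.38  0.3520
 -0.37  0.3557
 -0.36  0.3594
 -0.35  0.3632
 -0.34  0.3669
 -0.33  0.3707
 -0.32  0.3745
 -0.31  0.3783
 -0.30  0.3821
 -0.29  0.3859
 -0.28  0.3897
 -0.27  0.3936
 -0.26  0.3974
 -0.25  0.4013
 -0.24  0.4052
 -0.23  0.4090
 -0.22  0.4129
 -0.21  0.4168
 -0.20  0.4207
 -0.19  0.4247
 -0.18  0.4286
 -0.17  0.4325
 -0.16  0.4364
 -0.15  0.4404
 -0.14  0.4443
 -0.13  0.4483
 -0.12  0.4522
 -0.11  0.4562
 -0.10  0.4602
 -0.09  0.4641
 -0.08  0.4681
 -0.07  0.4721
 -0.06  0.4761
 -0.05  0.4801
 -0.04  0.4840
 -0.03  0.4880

$43.35

σ√T = 0.32 × 1.4142 = 0.4525
ln(S/K) + (r − q + σ²/2)T = ln(340/390) + (0.01 − 0.006 + 0.32²/2)·2 = -0.1372 + 0.1104 = -0.0268
d₁ = -0.0268 / 0.4525 = -0.0592 ⇒ -0.06
d₂ = d₁ − σ√T = -0.0592 − 0.4525 = -0.5118 ⇒ -0.51
e^(−qT) = e^(−0.006·2) = 0.9881;  e^(−rT) = e^(−0.01·2) = 0.9802
N(d₁) = N(-0.06) = 0.4761;  N(d₂) = N(-0.51) = 0.3050
C = 340·0.9881·0.4761 − 390·0.9802·0.3050 = 159.9477 − 116.5948 = 43.3529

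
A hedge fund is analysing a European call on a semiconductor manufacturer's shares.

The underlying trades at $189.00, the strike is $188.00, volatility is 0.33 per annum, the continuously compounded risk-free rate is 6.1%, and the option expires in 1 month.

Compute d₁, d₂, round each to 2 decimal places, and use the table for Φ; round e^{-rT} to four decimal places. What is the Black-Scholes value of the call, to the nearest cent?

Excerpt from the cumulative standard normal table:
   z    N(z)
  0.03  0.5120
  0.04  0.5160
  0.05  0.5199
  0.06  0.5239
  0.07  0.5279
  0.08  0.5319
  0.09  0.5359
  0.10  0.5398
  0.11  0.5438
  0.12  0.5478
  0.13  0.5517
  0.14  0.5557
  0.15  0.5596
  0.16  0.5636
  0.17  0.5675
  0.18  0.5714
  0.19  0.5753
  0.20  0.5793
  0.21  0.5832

T = 0.08333;  σ√T = 0.0953
d₁ = [ln(189/188) + (0.061 + 0.33²/2)·0.08333] / 0.0953 = [0.0053 + 0.0096] / 0.0953 = 0.1567 ⇒ 0.16
d₂ = d₁ − σ√T = 0.1567 − 0.0953 = 0.0614 ⇒ 0.06
e^(−rT) = e^(−0.061·0.08333) = 0.9949
C = 189·N(0.16) − 188·0.9949·N(0.06) = 189·0.5636 − 188·0.9949·0.5239 = 106.5204 − 97.9909 = 8.5295

$8.53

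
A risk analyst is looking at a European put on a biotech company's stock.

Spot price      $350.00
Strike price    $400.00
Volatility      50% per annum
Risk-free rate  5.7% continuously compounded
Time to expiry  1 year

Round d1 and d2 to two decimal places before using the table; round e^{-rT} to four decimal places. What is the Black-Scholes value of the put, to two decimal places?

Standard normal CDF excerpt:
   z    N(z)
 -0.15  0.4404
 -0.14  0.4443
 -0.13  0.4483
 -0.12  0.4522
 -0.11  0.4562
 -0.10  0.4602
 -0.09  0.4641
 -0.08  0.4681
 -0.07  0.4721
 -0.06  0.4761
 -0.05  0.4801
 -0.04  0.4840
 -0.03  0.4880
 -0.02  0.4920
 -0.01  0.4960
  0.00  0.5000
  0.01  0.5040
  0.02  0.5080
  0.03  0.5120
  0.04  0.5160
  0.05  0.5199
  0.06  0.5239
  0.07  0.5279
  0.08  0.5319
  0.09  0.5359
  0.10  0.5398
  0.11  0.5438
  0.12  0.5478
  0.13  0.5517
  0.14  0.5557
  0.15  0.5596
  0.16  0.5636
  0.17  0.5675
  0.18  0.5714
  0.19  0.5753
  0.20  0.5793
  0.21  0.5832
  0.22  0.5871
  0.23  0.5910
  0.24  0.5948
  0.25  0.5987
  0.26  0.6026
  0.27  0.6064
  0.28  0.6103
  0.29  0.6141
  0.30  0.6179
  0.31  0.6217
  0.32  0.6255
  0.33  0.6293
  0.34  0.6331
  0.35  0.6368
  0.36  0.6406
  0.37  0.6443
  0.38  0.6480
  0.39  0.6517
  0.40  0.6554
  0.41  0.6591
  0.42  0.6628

$86.57

σ√T = 0.5·√1 = 0.5000
d₁ = [ln(350/400) + (0.057 + 0.5²/2)·1] / 0.5000 = [-0.1335 + 0.1820] / 0.5000 = 0.0969 ≈ 0.10
d₂ = d₁ − σ√T = 0.0969 − 0.5000 = -0.4031 ≈ -0.40
e^(−rT) = e^(−0.057·1) = 0.9446
P = 400·0.9446·N(0.40) − 350·N(-0.10) = 400·0.9446·0.6554 − 350·0.4602 = 247.6363 − 161.0700 = 86.5663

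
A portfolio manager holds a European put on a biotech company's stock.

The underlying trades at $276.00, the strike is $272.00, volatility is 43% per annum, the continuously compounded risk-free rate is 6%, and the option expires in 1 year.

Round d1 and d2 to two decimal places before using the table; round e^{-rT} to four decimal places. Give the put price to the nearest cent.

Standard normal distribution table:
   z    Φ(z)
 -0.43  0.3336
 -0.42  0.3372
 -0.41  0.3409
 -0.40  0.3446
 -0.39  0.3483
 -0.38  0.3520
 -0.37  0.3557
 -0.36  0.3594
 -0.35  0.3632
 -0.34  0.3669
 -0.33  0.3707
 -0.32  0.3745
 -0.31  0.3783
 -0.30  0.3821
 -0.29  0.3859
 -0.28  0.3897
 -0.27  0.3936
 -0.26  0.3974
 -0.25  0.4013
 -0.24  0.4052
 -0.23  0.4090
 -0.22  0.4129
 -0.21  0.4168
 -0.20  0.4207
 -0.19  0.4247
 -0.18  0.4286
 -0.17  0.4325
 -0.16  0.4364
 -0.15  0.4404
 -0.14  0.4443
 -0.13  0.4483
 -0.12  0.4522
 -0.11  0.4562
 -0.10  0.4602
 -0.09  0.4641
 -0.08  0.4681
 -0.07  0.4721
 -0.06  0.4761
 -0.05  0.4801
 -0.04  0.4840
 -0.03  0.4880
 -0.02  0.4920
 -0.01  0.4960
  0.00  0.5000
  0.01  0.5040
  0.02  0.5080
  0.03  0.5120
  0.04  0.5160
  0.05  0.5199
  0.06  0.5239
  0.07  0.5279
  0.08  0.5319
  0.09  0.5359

$36.05

σ√T = 0.43 × 1.0000 = 0.4300
d₁ = [ln(276/272) + (0.06 + 0.43²/2)·1] / 0.4300 = [0.0146 + 0.1524] / 0.4300 = 0.3885 → 0.39
d₂ = d₁ − σ√T = 0.3885 − 0.4300 = -0.0415 → -0.04
exp(−rT) = exp(−0.06·1) = 0.9418
N(−d₂) = N(0.04) = 0.5160;  N(−d₁) = N(-0.39) = 0.3483
P = 272·0.9418·0.5160 − 276·0.3483 = 132.1835 − 96.1308 = 36.0527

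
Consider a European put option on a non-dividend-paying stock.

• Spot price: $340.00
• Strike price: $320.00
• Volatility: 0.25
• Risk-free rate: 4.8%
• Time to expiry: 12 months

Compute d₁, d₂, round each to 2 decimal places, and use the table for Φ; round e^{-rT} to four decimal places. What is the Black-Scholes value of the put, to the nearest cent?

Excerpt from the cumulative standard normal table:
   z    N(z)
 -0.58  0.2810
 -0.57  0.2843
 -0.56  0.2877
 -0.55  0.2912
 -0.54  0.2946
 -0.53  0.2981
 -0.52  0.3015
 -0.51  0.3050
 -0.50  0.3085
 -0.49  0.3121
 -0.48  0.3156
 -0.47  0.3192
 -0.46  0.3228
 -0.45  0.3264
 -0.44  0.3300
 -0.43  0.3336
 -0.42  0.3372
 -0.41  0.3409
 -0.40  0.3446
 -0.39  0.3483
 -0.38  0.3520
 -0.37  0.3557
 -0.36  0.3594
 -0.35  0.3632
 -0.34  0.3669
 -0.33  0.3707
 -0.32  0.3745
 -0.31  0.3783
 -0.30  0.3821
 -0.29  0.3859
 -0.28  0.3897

$17.56

σ√T = 0.25·√1 = 0.2500
d₁ = [ln(340/320) + (0.048 + 0.25²/2)·1] / 0.2500 = [0.0606 + 0.0793] / 0.2500 = 0.5595 ⇒ 0.56
d₂ = d₁ − σ√T = 0.5595 − 0.2500 = 0.3095 ⇒ 0.31
exp(−rT) = exp(−0.048·1) = 0.9531
P = 320·0.9531·N(-0.31) − 340·N(-0.56) = 320·0.9531·0.3783 − 340·0.2877 = 115.3785 − 97.8180 = 17.5605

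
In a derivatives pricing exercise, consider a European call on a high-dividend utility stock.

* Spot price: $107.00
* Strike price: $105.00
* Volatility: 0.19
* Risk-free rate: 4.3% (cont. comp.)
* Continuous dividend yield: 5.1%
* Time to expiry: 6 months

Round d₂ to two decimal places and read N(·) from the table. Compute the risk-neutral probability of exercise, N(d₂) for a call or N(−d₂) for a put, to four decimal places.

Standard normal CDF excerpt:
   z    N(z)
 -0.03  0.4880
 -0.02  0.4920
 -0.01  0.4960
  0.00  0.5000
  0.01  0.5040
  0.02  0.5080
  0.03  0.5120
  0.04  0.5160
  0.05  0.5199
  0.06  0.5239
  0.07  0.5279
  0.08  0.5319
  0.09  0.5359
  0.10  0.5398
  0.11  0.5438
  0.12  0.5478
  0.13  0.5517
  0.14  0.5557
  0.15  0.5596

0.5160

σ√T = 0.19 × 0.7071 = 0.1344
d₁ = [ln(107/105) + (0.043 − 0.051 + 0.19²/2)·0.5] / 0.1344 = [0.0189 + 0.0050] / 0.1344 = 0.1778 → 0.18
d₂ = d₁ − σ√T = 0.1778 − 0.1344 = 0.0435 → 0.04
Pr(exercise) under Q = N(d₂) = 0.5160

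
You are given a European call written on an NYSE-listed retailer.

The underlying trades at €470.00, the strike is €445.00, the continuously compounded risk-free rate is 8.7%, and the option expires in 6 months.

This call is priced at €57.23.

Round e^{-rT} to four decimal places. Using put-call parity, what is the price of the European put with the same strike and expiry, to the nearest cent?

€13.27

exp(−rT) = exp(−0.087·0.5) = 0.9574
Put-call parity: C − P = S − K·e^(−rT) = 470 − 445·0.9574 = 470 − 426.0430 = 43.9570
P = C − (C − P) = 57.23 − (43.9570) = 13.2730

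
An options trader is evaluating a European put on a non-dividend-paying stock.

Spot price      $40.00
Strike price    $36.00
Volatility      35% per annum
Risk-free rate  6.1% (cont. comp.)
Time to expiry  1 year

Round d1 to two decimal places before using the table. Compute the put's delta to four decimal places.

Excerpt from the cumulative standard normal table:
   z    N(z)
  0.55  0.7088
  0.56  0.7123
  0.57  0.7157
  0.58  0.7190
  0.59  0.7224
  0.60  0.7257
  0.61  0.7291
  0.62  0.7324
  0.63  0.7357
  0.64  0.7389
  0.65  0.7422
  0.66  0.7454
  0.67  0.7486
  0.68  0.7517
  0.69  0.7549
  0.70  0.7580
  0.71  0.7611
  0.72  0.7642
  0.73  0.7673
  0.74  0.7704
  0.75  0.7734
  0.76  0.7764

σ√T = 0.35·√1 = 0.3500
d₁ = [ln(40/36) + (0.061 + ½·0.35²)·1] / (σ√T) = (0.1054 + 0.1222) / 0.3500 = 0.6503 ⇒ 0.65
N(d₁) = N(0.65) = 0.7422
Δ_put = N(d₁) − 1 = 0.7422 − 1 = -0.2578

-0.2578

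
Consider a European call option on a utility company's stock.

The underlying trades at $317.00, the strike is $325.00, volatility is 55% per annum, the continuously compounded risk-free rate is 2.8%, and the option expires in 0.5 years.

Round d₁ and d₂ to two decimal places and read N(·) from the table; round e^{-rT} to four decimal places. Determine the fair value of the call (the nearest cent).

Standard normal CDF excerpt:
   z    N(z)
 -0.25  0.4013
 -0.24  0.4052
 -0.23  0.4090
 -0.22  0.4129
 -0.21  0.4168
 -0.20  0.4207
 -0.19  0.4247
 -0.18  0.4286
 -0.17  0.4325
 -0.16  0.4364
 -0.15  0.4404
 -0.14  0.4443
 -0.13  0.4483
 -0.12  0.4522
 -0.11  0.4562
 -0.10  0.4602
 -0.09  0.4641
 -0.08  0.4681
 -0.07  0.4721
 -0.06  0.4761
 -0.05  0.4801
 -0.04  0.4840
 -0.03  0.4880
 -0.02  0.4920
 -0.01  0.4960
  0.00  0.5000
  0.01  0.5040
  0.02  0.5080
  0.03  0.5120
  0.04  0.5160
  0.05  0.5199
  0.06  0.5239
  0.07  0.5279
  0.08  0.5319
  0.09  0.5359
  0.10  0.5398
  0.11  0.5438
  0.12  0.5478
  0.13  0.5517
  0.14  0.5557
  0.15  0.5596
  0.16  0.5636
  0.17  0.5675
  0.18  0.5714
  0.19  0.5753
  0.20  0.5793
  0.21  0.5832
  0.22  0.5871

σ√T = 0.55·√0.5 = 0.3889
d₁ = [ln(317/325) + (0.028 + ½·0.55²)·0.5] / (σ√T) = (-0.0249 + 0.0896) / 0.3889 = 0.1664 → 0.17
d₂ = 0.1664 − 0.3889 = -0.2225 → -0.22
e^(−rT) = e^(−0.028·0.5) = 0.9861
N(d₁) = N(0.17) = 0.5675;  N(d₂) = N(-0.22) = 0.4129
C = 317·0.5675 − 325·0.9861·0.4129 = 179.8975 − 132.3272 = 47.5703

$47.57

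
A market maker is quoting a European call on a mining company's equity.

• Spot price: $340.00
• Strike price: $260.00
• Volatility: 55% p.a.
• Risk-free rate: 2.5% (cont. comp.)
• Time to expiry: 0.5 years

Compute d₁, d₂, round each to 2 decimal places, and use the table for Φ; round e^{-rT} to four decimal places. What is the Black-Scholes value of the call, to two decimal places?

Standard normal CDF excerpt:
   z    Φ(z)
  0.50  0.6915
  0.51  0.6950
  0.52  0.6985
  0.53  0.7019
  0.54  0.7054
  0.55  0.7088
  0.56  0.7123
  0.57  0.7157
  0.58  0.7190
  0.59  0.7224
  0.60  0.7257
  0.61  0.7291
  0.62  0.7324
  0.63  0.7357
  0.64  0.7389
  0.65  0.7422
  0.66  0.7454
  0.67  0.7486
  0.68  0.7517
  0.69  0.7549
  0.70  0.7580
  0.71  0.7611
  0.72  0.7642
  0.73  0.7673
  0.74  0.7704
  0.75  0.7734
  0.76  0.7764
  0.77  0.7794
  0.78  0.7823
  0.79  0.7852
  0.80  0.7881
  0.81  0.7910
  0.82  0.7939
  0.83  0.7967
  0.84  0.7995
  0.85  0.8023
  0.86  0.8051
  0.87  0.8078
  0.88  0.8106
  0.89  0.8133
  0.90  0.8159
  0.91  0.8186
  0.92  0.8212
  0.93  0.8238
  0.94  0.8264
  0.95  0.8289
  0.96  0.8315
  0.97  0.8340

$98.98

σ√T = 0.55·√0.5 = 0.3889
d₁ = [ln(340/260) + (0.025 + 0.55²/2)·0.5] / 0.3889 = [0.2683 + 0.0881] / 0.3889 = 0.9164 which rounds to 0.92
d₂ = d₁ − σ√T = 0.9164 − 0.3889 = 0.5275 which rounds to 0.53
e^(−rT) = e^(−0.025·0.5) = 0.9876
N(d₁) = N(0.92) = 0.8212;  N(d₂) = N(0.53) = 0.7019
C = 340·0.8212 − 260·0.9876·0.7019 = 279.2080 − 180.2311 = 98.9769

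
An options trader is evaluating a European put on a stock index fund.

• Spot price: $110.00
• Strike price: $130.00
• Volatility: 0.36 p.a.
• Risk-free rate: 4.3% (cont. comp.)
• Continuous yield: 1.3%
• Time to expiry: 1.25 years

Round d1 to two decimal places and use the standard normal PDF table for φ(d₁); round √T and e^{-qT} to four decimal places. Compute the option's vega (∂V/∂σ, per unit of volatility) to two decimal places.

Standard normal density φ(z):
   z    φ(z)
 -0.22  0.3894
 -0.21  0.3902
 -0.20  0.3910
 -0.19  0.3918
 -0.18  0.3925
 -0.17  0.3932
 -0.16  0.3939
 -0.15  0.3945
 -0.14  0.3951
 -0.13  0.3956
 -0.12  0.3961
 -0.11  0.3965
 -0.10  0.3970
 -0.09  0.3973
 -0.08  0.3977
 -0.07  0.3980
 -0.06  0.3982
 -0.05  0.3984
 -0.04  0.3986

47.93

T = 1.25;  σ√T = 0.4025
d₁ = [ln(110/130) + (0.043 − 0.013 + ½·0.36²)·1.25] / (σ√T) = (-0.1671 + 0.1185) / 0.4025 = -0.1206 which rounds to -0.12
√T = √1.25 = 1.1180
φ(d₁) = φ(-0.12) = 0.3961
exp(−qT) = exp(−0.013·1.25) = 0.9839
vega = S·exp(−qT)·φ(d₁)·√T = 110·0.9839·0.3961·1.1180 = 47.9281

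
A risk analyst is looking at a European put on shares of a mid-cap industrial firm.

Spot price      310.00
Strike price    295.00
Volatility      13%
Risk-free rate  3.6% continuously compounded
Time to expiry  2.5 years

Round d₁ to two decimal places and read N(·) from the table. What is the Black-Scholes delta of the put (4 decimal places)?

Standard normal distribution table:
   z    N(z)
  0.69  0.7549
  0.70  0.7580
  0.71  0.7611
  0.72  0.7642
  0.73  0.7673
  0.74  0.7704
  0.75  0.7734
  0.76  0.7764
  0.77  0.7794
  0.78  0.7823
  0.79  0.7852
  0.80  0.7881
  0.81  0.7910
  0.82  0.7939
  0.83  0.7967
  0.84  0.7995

-0.2177

σ√T = 0.13·√2.5 = 0.2055
d₁ = [ln(310/295) + (0.036 + 0.13²/2)·2.5] / 0.2055 = [0.0496 + 0.1111] / 0.2055 = 0.7819 ≈ 0.78
N(d₁) = N(0.78) = 0.7823
Δ_put = N(d₁) − 1 = 0.7823 − 1 = -0.2177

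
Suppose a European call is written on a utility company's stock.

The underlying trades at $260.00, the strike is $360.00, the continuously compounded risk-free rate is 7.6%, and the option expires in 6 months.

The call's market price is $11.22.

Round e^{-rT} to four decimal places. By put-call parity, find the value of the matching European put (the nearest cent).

$97.79

e^(−rT) = e^(−0.076·0.5) = 0.9627
Put-call parity: C − P = S − K·e^(−rT) = 260 − 360·0.9627 = 260 − 346.5720 = -86.5720
P = C − (C − P) = 11.22 − (-86.5720) = 97.7920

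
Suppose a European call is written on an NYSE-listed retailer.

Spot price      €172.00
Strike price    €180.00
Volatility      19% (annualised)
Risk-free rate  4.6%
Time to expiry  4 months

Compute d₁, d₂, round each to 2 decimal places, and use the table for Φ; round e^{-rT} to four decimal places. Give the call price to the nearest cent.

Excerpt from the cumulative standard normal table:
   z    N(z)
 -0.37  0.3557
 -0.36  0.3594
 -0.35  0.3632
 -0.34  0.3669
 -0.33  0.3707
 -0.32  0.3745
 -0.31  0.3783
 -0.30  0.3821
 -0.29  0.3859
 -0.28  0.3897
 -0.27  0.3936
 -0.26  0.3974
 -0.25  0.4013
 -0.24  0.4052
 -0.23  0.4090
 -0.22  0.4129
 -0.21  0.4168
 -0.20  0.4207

€5.31

σ√T = 0.19 × 0.5774 = 0.1097
d₁ = [ln(172/180) + (0.046 + 0.19²/2)·0.3333] / 0.1097 = [-0.0455 + 0.0213] / 0.1097 = -0.2198 ≈ -0.22
d₂ = d₁ − σ√T = -0.2198 − 0.1097 = -0.3295 ≈ -0.33
exp(−rT) = exp(−0.046·0.3333) = 0.9848
N(d₁) = N(-0.22) = 0.4129;  N(d₂) = N(-0.33) = 0.3707
C = 172·0.4129 − 180·0.9848·0.3707 = 71.0188 − 65.7118 = 5.3070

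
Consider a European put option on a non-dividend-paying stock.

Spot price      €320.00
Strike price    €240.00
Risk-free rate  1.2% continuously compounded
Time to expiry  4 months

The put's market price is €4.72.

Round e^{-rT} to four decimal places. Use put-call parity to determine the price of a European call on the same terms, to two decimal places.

exp(−rT) = exp(−0.012·0.3333) = 0.9960
Put-call parity: C − P = S − K·e^(−rT) = 320 − 240·0.9960 = 320 − 239.0400 = 80.9600
C = P + (C − P) = 4.72 + (80.9600) = 85.6800

€85.68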